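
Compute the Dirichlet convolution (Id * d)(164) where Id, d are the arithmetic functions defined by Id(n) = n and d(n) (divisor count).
(Id * d)(164) = 473

Divisors of 164: [1, 2, 4, 41, 82, 164]. For each d | 164:
  d = 1: Id(1) · d(164/1) = 1 · 6 = 6
  d = 2: Id(2) · d(164/2) = 2 · 4 = 8
  d = 4: Id(4) · d(164/4) = 4 · 2 = 8
  d = 41: Id(41) · d(164/41) = 41 · 3 = 123
  d = 82: Id(82) · d(164/82) = 82 · 2 = 164
  d = 164: Id(164) · d(164/164) = 164 · 1 = 164
Summing: (Id * d)(164) = 6 + 8 + 8 + 123 + 164 + 164 = 473.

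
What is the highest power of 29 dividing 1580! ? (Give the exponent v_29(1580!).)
v_29(1580!) = 55

Legendre's formula: v_p(n!) = Σ_{k ≥ 1} ⌊n / p^k⌋. For p = 29, n = 1580, the terms are:
  ⌊1580/29^1⌋ = ⌊1580/29⌋ = 54
  ⌊1580/29^2⌋ = ⌊1580/841⌋ = 1
(the next term ⌊1580/29^3⌋ = 0, terminating the sum). Summing: v_29(1580!) = 54 + 1 = 55.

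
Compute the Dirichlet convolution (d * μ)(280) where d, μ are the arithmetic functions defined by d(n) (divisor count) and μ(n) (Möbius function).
(d * μ)(280) = 1

Divisors of 280: [1, 2, 4, 5, 7, 8, 10, 14, 20, 28, 35, 40, 56, 70, 140, 280]. For each d | 280:
  d = 1: d(1) · μ(280/1) = 1 · 0 = 0
  d = 2: d(2) · μ(280/2) = 2 · 0 = 0
  d = 4: d(4) · μ(280/4) = 3 · -1 = -3
  d = 5: d(5) · μ(280/5) = 2 · 0 = 0
  d = 7: d(7) · μ(280/7) = 2 · 0 = 0
  d = 8: d(8) · μ(280/8) = 4 · 1 = 4
  d = 10: d(10) · μ(280/10) = 4 · 0 = 0
  d = 14: d(14) · μ(280/14) = 4 · 0 = 0
  d = 20: d(20) · μ(280/20) = 6 · 1 = 6
  d = 28: d(28) · μ(280/28) = 6 · 1 = 6
  d = 35: d(35) · μ(280/35) = 4 · 0 = 0
  d = 40: d(40) · μ(280/40) = 8 · -1 = -8
  d = 56: d(56) · μ(280/56) = 8 · -1 = -8
  d = 70: d(70) · μ(280/70) = 8 · 0 = 0
  d = 140: d(140) · μ(280/140) = 12 · -1 = -12
  d = 280: d(280) · μ(280/280) = 16 · 1 = 16
Summing: (d * μ)(280) = 0 + 0 + -3 + 0 + 0 + 4 + 0 + 0 + 6 + 6 + 0 + -8 + -8 + 0 + -12 + 16 = 1.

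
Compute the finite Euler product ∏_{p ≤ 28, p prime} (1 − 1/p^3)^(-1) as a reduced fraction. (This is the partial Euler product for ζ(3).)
∏ = 580625301352525/483109627290624

The primes p ≤ 28 are [2, 3, 5, 7, 11, 13, 17, 19, 23]. For each prime, (1 − 1/p^3)^(-1) = p^3 / (p^3 − 1). The product is (1 − 1/2^3)^(-1), (1 − 1/3^3)^(-1), (1 − 1/5^3)^(-1), (1 − 1/7^3)^(-1), (1 − 1/11^3)^(-1), (1 − 1/13^3)^(-1), (1 − 1/17^3)^(-1), (1 − 1/19^3)^(-1), (1 − 1/23^3)^(-1) = ∏ p^3 / (p^3 − 1) = 580625301352525/483109627290624.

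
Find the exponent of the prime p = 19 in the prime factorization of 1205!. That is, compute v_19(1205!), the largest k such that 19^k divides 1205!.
v_19(1205!) = 66

Legendre's formula: v_p(n!) = Σ_{k ≥ 1} ⌊n / p^k⌋. For p = 19, n = 1205, the terms are:
  ⌊1205/19^1⌋ = ⌊1205/19⌋ = 63
  ⌊1205/19^2⌋ = ⌊1205/361⌋ = 3
(the next term ⌊1205/19^3⌋ = 0, terminating the sum). Summing: v_19(1205!) = 63 + 3 = 66.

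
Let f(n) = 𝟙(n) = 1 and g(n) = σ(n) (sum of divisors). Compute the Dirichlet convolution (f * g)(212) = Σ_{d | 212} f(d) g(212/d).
(𝟙 * σ)(212) = 605

Divisors of 212: [1, 2, 4, 53, 106, 212]. For each d | 212:
  d = 1: 𝟙(1) · σ(212/1) = 1 · 378 = 378
  d = 2: 𝟙(2) · σ(212/2) = 1 · 162 = 162
  d = 4: 𝟙(4) · σ(212/4) = 1 · 54 = 54
  d = 53: 𝟙(53) · σ(212/53) = 1 · 7 = 7
  d = 106: 𝟙(106) · σ(212/106) = 1 · 3 = 3
  d = 212: 𝟙(212) · σ(212/212) = 1 · 1 = 1
Summing: (𝟙 * σ)(212) = 378 + 162 + 54 + 7 + 3 + 1 = 605.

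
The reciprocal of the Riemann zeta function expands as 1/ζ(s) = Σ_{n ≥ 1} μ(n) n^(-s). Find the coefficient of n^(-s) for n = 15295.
μ(15295) = 1

Factor n = 15295 = 5 · 7 · 19 · 23. μ(n) = 0 if any exponent ≥ 2 (not squarefree); otherwise μ(n) = (−1)^{ω(n)} where ω(n) is the number of distinct prime factors. Applying: μ(15295) = 1.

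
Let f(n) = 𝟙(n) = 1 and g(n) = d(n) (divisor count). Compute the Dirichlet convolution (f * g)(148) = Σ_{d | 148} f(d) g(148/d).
(𝟙 * d)(148) = 18

Divisors of 148: [1, 2, 4, 37, 74, 148]. For each d | 148:
  d = 1: 𝟙(1) · d(148/1) = 1 · 6 = 6
  d = 2: 𝟙(2) · d(148/2) = 1 · 4 = 4
  d = 4: 𝟙(4) · d(148/4) = 1 · 2 = 2
  d = 37: 𝟙(37) · d(148/37) = 1 · 3 = 3
  d = 74: 𝟙(74) · d(148/74) = 1 · 2 = 2
  d = 148: 𝟙(148) · d(148/148) = 1 · 1 = 1
Summing: (𝟙 * d)(148) = 6 + 4 + 2 + 3 + 2 + 1 = 18.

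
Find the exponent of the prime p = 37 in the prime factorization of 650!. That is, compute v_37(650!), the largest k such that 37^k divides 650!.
v_37(650!) = 17

Legendre's formula: v_p(n!) = Σ_{k ≥ 1} ⌊n / p^k⌋. For p = 37, n = 650, the terms are:
  ⌊650/37^1⌋ = ⌊650/37⌋ = 17
(the next term ⌊650/37^2⌋ = 0, terminating the sum). Summing: v_37(650!) = 17 = 17.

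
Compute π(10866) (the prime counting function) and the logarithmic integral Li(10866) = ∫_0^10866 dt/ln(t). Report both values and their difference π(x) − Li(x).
π(10866) = 1321;  Li(10866) ≈ 1339.73;  π(x) − Li(x) ≈ -18.73.

Direct count of primes ≤ 10866 gives π(10866) = 1321. Numerical evaluation of the logarithmic integral gives Li(10866) ≈ 1339.73. The difference π(x) − Li(x) ≈ -18.73 is typically negative for small/moderate x (Li(x) overestimates), though Littlewood's theorem shows this sign changes infinitely often.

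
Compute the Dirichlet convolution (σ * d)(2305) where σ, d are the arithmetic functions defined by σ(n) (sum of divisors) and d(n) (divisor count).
(σ * d)(2305) = 3712

Divisors of 2305: [1, 5, 461, 2305]. For each d | 2305:
  d = 1: σ(1) · d(2305/1) = 1 · 4 = 4
  d = 5: σ(5) · d(2305/5) = 6 · 2 = 12
  d = 461: σ(461) · d(2305/461) = 462 · 2 = 924
  d = 2305: σ(2305) · d(2305/2305) = 2772 · 1 = 2772
Summing: (σ * d)(2305) = 4 + 12 + 924 + 2772 = 3712.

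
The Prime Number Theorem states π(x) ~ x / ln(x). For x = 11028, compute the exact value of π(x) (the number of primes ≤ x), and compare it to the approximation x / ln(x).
π(11028) = 1337;  x/ln(x) ≈ 1184.76;  relative error ≈ 11.39%.

Directly count primes up to 11028: π(11028) = 1337. The PNT approximation gives 11028/ln(11028) ≈ 11028/9.30819 ≈ 1184.76. Relative error (π(x) − x/ln(x)) / π(x) ≈ 11.39%; the approximation is known to undercount slightly (Li(x) is a better estimate).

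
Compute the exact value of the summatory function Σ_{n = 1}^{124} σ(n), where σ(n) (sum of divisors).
Σ_{n ≤ 124} σ(n) = 12684

Compute σ(n) for each 1 ≤ n ≤ 124: σ(1) = 1, σ(2) = 3, σ(3) = 4, σ(4) = 7, σ(5) = 6, σ(6) = 12, σ(7) = 8, σ(8) = 15, σ(9) = 13, σ(10) = 18, σ(11) = 12, σ(12) = 28, σ(13) = 14, σ(14) = 24, σ(15) = 24, σ(16) = 31, σ(17) = 18, σ(18) = 39, σ(19) = 20, σ(20) = 42, σ(21) = 32, σ(22) = 36, σ(23) = 24, σ(24) = 60, σ(25) = 31, σ(26) = 42, σ(27) = 40, σ(28) = 56, σ(29) = 30, σ(30) = 72, σ(31) = 32, σ(32) = 63, σ(33) = 48, σ(34) = 54, σ(35) = 48, σ(36) = 91, σ(37) = 38, σ(38) = 60, σ(39) = 56, σ(40) = 90, σ(41) = 42, σ(42) = 96, σ(43) = 44, σ(44) = 84, σ(45) = 78, σ(46) = 72, σ(47) = 48, σ(48) = 124, σ(49) = 57, σ(50) = 93, σ(51) = 72, σ(52) = 98, σ(53) = 54, σ(54) = 120, σ(55) = 72, σ(56) = 120, σ(57) = 80, σ(58) = 90, σ(59) = 60, σ(60) = 168, σ(61) = 62, σ(62) = 96, σ(63) = 104, σ(64) = 127, σ(65) = 84, σ(66) = 144, σ(67) = 68, σ(68) = 126, σ(69) = 96, σ(70) = 144, σ(71) = 72, σ(72) = 195, σ(73) = 74, σ(74) = 114, σ(75) = 124, σ(76) = 140, σ(77) = 96, σ(78) = 168, σ(79) = 80, σ(80) = 186, σ(81) = 121, σ(82) = 126, σ(83) = 84, σ(84) = 224, σ(85) = 108, σ(86) = 132, σ(87) = 120, σ(88) = 180, σ(89) = 90, σ(90) = 234, σ(91) = 112, σ(92) = 168, σ(93) = 128, σ(94) = 144, σ(95) = 120, σ(96) = 252, σ(97) = 98, σ(98) = 171, σ(99) = 156, σ(100) = 217, σ(101) = 102, σ(102) = 216, σ(103) = 104, σ(104) = 210, σ(105) = 192, σ(106) = 162, σ(107) = 108, σ(108) = 280, σ(109) = 110, σ(110) = 216, σ(111) = 152, σ(112) = 248, σ(113) = 114, σ(114) = 240, σ(115) = 144, σ(116) = 210, σ(117) = 182, σ(118) = 180, σ(119) = 144, σ(120) = 360, σ(121) = 133, σ(122) = 186, σ(123) = 168, σ(124) = 224. Summing all 124 values: 12684. (Average order: Σ_{n ≤ x} σ(n) ~ (π²/12) x². For x = 124, (π²/12)·124² ≈ 12646.25.)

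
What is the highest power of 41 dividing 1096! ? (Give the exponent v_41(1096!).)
v_41(1096!) = 26

Legendre's formula: v_p(n!) = Σ_{k ≥ 1} ⌊n / p^k⌋. For p = 41, n = 1096, the terms are:
  ⌊1096/41^1⌋ = ⌊1096/41⌋ = 26
(the next term ⌊1096/41^2⌋ = 0, terminating the sum). Summing: v_41(1096!) = 26 = 26.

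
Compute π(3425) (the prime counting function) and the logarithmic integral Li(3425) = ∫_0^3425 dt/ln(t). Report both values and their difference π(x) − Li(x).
π(3425) = 480;  Li(3425) ≈ 495.40;  π(x) − Li(x) ≈ -15.40.

Direct count of primes ≤ 3425 gives π(3425) = 480. Numerical evaluation of the logarithmic integral gives Li(3425) ≈ 495.40. The difference π(x) − Li(x) ≈ -15.40 is typically negative for small/moderate x (Li(x) overestimates), though Littlewood's theorem shows this sign changes infinitely often.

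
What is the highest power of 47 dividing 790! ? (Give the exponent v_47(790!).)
v_47(790!) = 16

Legendre's formula: v_p(n!) = Σ_{k ≥ 1} ⌊n / p^k⌋. For p = 47, n = 790, the terms are:
  ⌊790/47^1⌋ = ⌊790/47⌋ = 16
(the next term ⌊790/47^2⌋ = 0, terminating the sum). Summing: v_47(790!) = 16 = 16.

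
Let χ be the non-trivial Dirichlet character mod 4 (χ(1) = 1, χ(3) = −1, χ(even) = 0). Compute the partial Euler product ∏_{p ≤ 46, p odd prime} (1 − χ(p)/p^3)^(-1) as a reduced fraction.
∏ = 53382899586415799670070183783895/55093305095879233542015487574016

The odd primes p ≤ 46 are [3, 5, 7, 11, 13, 17, 19, 23, 29, 31, 37, 41, 43]. For each, χ(p) = 1 if p ≡ 1 mod 4, χ(p) = −1 if p ≡ 3 mod 4. Taking (1 − χ(p)/p^3)^(-1) = p^3/(p^3 − χ(p)): (1 − (-1)/3^3)^(-1) · (1 − (1)/5^3)^(-1) · (1 − (-1)/7^3)^(-1) · (1 − (-1)/11^3)^(-1) · (1 − (1)/13^3)^(-1) · (1 − (1)/17^3)^(-1) · (1 − (-1)/19^3)^(-1) · (1 − (-1)/23^3)^(-1) · (1 − (1)/29^3)^(-1) · (1 − (-1)/31^3)^(-1) · (1 − (1)/37^3)^(-1) · (1 − (1)/41^3)^(-1) · (1 − (-1)/43^3)^(-1) = 53382899586415799670070183783895/55093305095879233542015487574016.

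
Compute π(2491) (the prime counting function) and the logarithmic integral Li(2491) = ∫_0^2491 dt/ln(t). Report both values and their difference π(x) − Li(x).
π(2491) = 367;  Li(2491) ≈ 378.46;  π(x) − Li(x) ≈ -11.46.

Direct count of primes ≤ 2491 gives π(2491) = 367. Numerical evaluation of the logarithmic integral gives Li(2491) ≈ 378.46. The difference π(x) − Li(x) ≈ -11.46 is typically negative for small/moderate x (Li(x) overestimates), though Littlewood's theorem shows this sign changes infinitely often.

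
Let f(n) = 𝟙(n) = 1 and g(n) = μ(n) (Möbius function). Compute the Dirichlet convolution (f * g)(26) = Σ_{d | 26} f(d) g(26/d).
(𝟙 * μ)(26) = 0

Divisors of 26: [1, 2, 13, 26]. For each d | 26:
  d = 1: 𝟙(1) · μ(26/1) = 1 · 1 = 1
  d = 2: 𝟙(2) · μ(26/2) = 1 · -1 = -1
  d = 13: 𝟙(13) · μ(26/13) = 1 · -1 = -1
  d = 26: 𝟙(26) · μ(26/26) = 1 · 1 = 1
Summing: (𝟙 * μ)(26) = 1 + -1 + -1 + 1 = 0.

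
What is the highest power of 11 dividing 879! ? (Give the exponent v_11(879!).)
v_11(879!) = 86

Legendre's formula: v_p(n!) = Σ_{k ≥ 1} ⌊n / p^k⌋. For p = 11, n = 879, the terms are:
  ⌊879/11^1⌋ = ⌊879/11⌋ = 79
  ⌊879/11^2⌋ = ⌊879/121⌋ = 7
(the next term ⌊879/11^3⌋ = 0, terminating the sum). Summing: v_11(879!) = 79 + 7 = 86.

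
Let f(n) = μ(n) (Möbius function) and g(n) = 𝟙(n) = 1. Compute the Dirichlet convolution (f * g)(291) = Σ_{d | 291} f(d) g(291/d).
(μ * 𝟙)(291) = 0

Divisors of 291: [1, 3, 97, 291]. For each d | 291:
  d = 1: μ(1) · 𝟙(291/1) = 1 · 1 = 1
  d = 3: μ(3) · 𝟙(291/3) = -1 · 1 = -1
  d = 97: μ(97) · 𝟙(291/97) = -1 · 1 = -1
  d = 291: μ(291) · 𝟙(291/291) = 1 · 1 = 1
Summing: (μ * 𝟙)(291) = 1 + -1 + -1 + 1 = 0.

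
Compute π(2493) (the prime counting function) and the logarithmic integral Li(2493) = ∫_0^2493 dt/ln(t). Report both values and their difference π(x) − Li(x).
π(2493) = 367;  Li(2493) ≈ 378.71;  π(x) − Li(x) ≈ -11.71.

Direct count of primes ≤ 2493 gives π(2493) = 367. Numerical evaluation of the logarithmic integral gives Li(2493) ≈ 378.71. The difference π(x) − Li(x) ≈ -11.71 is typically negative for small/moderate x (Li(x) overestimates), though Littlewood's theorem shows this sign changes infinitely often.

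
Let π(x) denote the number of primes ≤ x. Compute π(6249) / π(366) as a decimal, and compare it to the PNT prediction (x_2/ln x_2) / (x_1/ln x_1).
π(6249)/π(366) = 812/72 ≈ 11.2778;  PNT prediction ≈ 11.5307.

π(366) = 72 and π(6249) = 812, so π(6249)/π(366) ≈ 11.2778. The PNT-predicted ratio is (6249/ln(6249)) / (366/ln(366)) ≈ 11.5307. The two agree to within a few percent, as expected.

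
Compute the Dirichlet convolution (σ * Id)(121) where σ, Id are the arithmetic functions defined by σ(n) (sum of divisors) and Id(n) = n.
(σ * Id)(121) = 386

Divisors of 121: [1, 11, 121]. For each d | 121:
  d = 1: σ(1) · Id(121/1) = 1 · 121 = 121
  d = 11: σ(11) · Id(121/11) = 12 · 11 = 132
  d = 121: σ(121) · Id(121/121) = 133 · 1 = 133
Summing: (σ * Id)(121) = 121 + 132 + 133 = 386.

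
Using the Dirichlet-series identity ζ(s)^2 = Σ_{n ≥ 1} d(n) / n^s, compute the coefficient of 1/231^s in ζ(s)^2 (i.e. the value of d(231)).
d(231) = 8

ζ(s)^2 = (Σ 1/m^s)(Σ 1/k^s). The coefficient of 1/n^s in the product is the number of ordered pairs (m, k) with mk = n, which equals d(n). For n = 231, divisors are [1, 3, 7, 11, 21, 33, 77, 231], so d(231) = 8.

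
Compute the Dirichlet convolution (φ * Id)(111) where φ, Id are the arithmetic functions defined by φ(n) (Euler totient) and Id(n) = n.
(φ * Id)(111) = 365

Divisors of 111: [1, 3, 37, 111]. For each d | 111:
  d = 1: φ(1) · Id(111/1) = 1 · 111 = 111
  d = 3: φ(3) · Id(111/3) = 2 · 37 = 74
  d = 37: φ(37) · Id(111/37) = 36 · 3 = 108
  d = 111: φ(111) · Id(111/111) = 72 · 1 = 72
Summing: (φ * Id)(111) = 111 + 74 + 108 + 72 = 365.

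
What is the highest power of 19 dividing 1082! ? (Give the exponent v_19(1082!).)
v_19(1082!) = 58

Legendre's formula: v_p(n!) = Σ_{k ≥ 1} ⌊n / p^k⌋. For p = 19, n = 1082, the terms are:
  ⌊1082/19^1⌋ = ⌊1082/19⌋ = 56
  ⌊1082/19^2⌋ = ⌊1082/361⌋ = 2
(the next term ⌊1082/19^3⌋ = 0, terminating the sum). Summing: v_19(1082!) = 56 + 2 = 58.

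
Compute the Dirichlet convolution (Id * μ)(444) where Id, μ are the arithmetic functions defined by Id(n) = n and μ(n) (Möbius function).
(Id * μ)(444) = 144

Divisors of 444: [1, 2, 3, 4, 6, 12, 37, 74, 111, 148, 222, 444]. For each d | 444:
  d = 1: Id(1) · μ(444/1) = 1 · 0 = 0
  d = 2: Id(2) · μ(444/2) = 2 · -1 = -2
  d = 3: Id(3) · μ(444/3) = 3 · 0 = 0
  d = 4: Id(4) · μ(444/4) = 4 · 1 = 4
  d = 6: Id(6) · μ(444/6) = 6 · 1 = 6
  d = 12: Id(12) · μ(444/12) = 12 · -1 = -12
  d = 37: Id(37) · μ(444/37) = 37 · 0 = 0
  d = 74: Id(74) · μ(444/74) = 74 · 1 = 74
  d = 111: Id(111) · μ(444/111) = 111 · 0 = 0
  d = 148: Id(148) · μ(444/148) = 148 · -1 = -148
  d = 222: Id(222) · μ(444/222) = 222 · -1 = -222
  d = 444: Id(444) · μ(444/444) = 444 · 1 = 444
Summing: (Id * μ)(444) = 0 + -2 + 0 + 4 + 6 + -12 + 0 + 74 + 0 + -148 + -222 + 444 = 144.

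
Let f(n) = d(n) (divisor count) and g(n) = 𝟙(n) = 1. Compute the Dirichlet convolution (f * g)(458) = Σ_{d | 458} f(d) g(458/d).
(d * 𝟙)(458) = 9

Divisors of 458: [1, 2, 229, 458]. For each d | 458:
  d = 1: d(1) · 𝟙(458/1) = 1 · 1 = 1
  d = 2: d(2) · 𝟙(458/2) = 2 · 1 = 2
  d = 229: d(229) · 𝟙(458/229) = 2 · 1 = 2
  d = 458: d(458) · 𝟙(458/458) = 4 · 1 = 4
Summing: (d * 𝟙)(458) = 1 + 2 + 2 + 4 = 9.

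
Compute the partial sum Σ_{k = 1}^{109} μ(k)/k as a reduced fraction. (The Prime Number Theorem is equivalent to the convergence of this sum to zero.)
Σ μ(k)/k = -112507215014412420639528093186025954164982/6660357067091784194720860996953995468452315

Values of μ(k) for 1 ≤ k ≤ 109: μ(1) = 1, μ(2) = -1, μ(3) = -1, μ(5) = -1, μ(6) = 1, μ(7) = -1, μ(10) = 1, μ(11) = -1, μ(13) = -1, μ(14) = 1, μ(15) = 1, μ(17) = -1, μ(19) = -1, μ(21) = 1, μ(22) = 1, μ(23) = -1, μ(26) = 1, μ(29) = -1, μ(30) = -1, μ(31) = -1, μ(33) = 1, μ(34) = 1, μ(35) = 1, μ(37) = -1, μ(38) = 1, μ(39) = 1, μ(41) = -1, μ(42) = -1, μ(43) = -1, μ(46) = 1, μ(47) = -1, μ(51) = 1, μ(53) = -1, μ(55) = 1, μ(57) = 1, μ(58) = 1, μ(59) = -1, μ(61) = -1, μ(62) = 1, μ(65) = 1, μ(66) = -1, μ(67) = -1, μ(69) = 1, μ(70) = -1, μ(71) = -1, μ(73) = -1, μ(74) = 1, μ(77) = 1, μ(78) = -1, μ(79) = -1, μ(82) = 1, μ(83) = -1, μ(85) = 1, μ(86) = 1, μ(87) = 1, μ(89) = -1, μ(91) = 1, μ(93) = 1, μ(94) = 1, μ(95) = 1, μ(97) = -1, μ(101) = -1, μ(102) = -1, μ(103) = -1, μ(105) = -1, μ(106) = 1, μ(107) = -1, μ(109) = -1, with μ = 0 on non-squarefree integers. Summing μ(k)/k for k where μ(k) ≠ 0 gives -112507215014412420639528093186025954164982/6660357067091784194720860996953995468452315 ≈ -0.0169. (PNT ⟺ this sum → 0 as n → ∞.)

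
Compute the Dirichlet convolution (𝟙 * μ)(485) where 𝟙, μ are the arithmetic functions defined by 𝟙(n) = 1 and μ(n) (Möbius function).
(𝟙 * μ)(485) = 0

Divisors of 485: [1, 5, 97, 485]. For each d | 485:
  d = 1: 𝟙(1) · μ(485/1) = 1 · 1 = 1
  d = 5: 𝟙(5) · μ(485/5) = 1 · -1 = -1
  d = 97: 𝟙(97) · μ(485/97) = 1 · -1 = -1
  d = 485: 𝟙(485) · μ(485/485) = 1 · 1 = 1
Summing: (𝟙 * μ)(485) = 1 + -1 + -1 + 1 = 0.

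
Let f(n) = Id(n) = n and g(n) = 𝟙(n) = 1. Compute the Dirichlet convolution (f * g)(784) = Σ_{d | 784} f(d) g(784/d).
(Id * 𝟙)(784) = 1767

Divisors of 784: [1, 2, 4, 7, 8, 14, 16, 28, 49, 56, 98, 112, 196, 392, 784]. For each d | 784:
  d = 1: Id(1) · 𝟙(784/1) = 1 · 1 = 1
  d = 2: Id(2) · 𝟙(784/2) = 2 · 1 = 2
  d = 4: Id(4) · 𝟙(784/4) = 4 · 1 = 4
  d = 7: Id(7) · 𝟙(784/7) = 7 · 1 = 7
  d = 8: Id(8) · 𝟙(784/8) = 8 · 1 = 8
  d = 14: Id(14) · 𝟙(784/14) = 14 · 1 = 14
  d = 16: Id(16) · 𝟙(784/16) = 16 · 1 = 16
  d = 28: Id(28) · 𝟙(784/28) = 28 · 1 = 28
  d = 49: Id(49) · 𝟙(784/49) = 49 · 1 = 49
  d = 56: Id(56) · 𝟙(784/56) = 56 · 1 = 56
  d = 98: Id(98) · 𝟙(784/98) = 98 · 1 = 98
  d = 112: Id(112) · 𝟙(784/112) = 112 · 1 = 112
  d = 196: Id(196) · 𝟙(784/196) = 196 · 1 = 196
  d = 392: Id(392) · 𝟙(784/392) = 392 · 1 = 392
  d = 784: Id(784) · 𝟙(784/784) = 784 · 1 = 784
Summing: (Id * 𝟙)(784) = 1 + 2 + 4 + 7 + 8 + 14 + 16 + 28 + 49 + 56 + 98 + 112 + 196 + 392 + 784 = 1767.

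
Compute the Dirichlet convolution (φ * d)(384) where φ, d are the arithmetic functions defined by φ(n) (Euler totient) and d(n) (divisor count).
(φ * d)(384) = 1020

Divisors of 384: [1, 2, 3, 4, 6, 8, 12, 16, 24, 32, 48, 64, 96, 128, 192, 384]. For each d | 384:
  d = 1: φ(1) · d(384/1) = 1 · 16 = 16
  d = 2: φ(2) · d(384/2) = 1 · 14 = 14
  d = 3: φ(3) · d(384/3) = 2 · 8 = 16
  d = 4: φ(4) · d(384/4) = 2 · 12 = 24
  d = 6: φ(6) · d(384/6) = 2 · 7 = 14
  d = 8: φ(8) · d(384/8) = 4 · 10 = 40
  d = 12: φ(12) · d(384/12) = 4 · 6 = 24
  d = 16: φ(16) · d(384/16) = 8 · 8 = 64
  d = 24: φ(24) · d(384/24) = 8 · 5 = 40
  d = 32: φ(32) · d(384/32) = 16 · 6 = 96
  d = 48: φ(48) · d(384/48) = 16 · 4 = 64
  d = 64: φ(64) · d(384/64) = 32 · 4 = 128
  d = 96: φ(96) · d(384/96) = 32 · 3 = 96
  d = 128: φ(128) · d(384/128) = 64 · 2 = 128
  d = 192: φ(192) · d(384/192) = 64 · 2 = 128
  d = 384: φ(384) · d(384/384) = 128 · 1 = 128
Summing: (φ * d)(384) = 16 + 14 + 16 + 24 + 14 + 40 + 24 + 64 + 40 + 96 + 64 + 128 + 96 + 128 + 128 + 128 = 1020.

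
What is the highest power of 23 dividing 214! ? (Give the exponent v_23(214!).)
v_23(214!) = 9

Legendre's formula: v_p(n!) = Σ_{k ≥ 1} ⌊n / p^k⌋. For p = 23, n = 214, the terms are:
  ⌊214/23^1⌋ = ⌊214/23⌋ = 9
(the next term ⌊214/23^2⌋ = 0, terminating the sum). Summing: v_23(214!) = 9 = 9.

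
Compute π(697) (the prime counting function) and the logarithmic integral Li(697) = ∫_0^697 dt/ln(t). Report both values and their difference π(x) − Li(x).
π(697) = 125;  Li(697) ≈ 132.63;  π(x) − Li(x) ≈ -7.63.

Direct count of primes ≤ 697 gives π(697) = 125. Numerical evaluation of the logarithmic integral gives Li(697) ≈ 132.63. The difference π(x) − Li(x) ≈ -7.63 is typically negative for small/moderate x (Li(x) overestimates), though Littlewood's theorem shows this sign changes infinitely often.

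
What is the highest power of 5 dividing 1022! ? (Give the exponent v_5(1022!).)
v_5(1022!) = 253

Legendre's formula: v_p(n!) = Σ_{k ≥ 1} ⌊n / p^k⌋. For p = 5, n = 1022, the terms are:
  ⌊1022/5^1⌋ = ⌊1022/5⌋ = 204
  ⌊1022/5^2⌋ = ⌊1022/25⌋ = 40
  ⌊1022/5^3⌋ = ⌊1022/125⌋ = 8
  ⌊1022/5^4⌋ = ⌊1022/625⌋ = 1
(the next term ⌊1022/5^5⌋ = 0, terminating the sum). Summing: v_5(1022!) = 204 + 40 + 8 + 1 = 253.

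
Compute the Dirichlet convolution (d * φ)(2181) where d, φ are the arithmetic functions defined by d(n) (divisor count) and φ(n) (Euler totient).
(d * φ)(2181) = 2912

Divisors of 2181: [1, 3, 727, 2181]. For each d | 2181:
  d = 1: d(1) · φ(2181/1) = 1 · 1452 = 1452
  d = 3: d(3) · φ(2181/3) = 2 · 726 = 1452
  d = 727: d(727) · φ(2181/727) = 2 · 2 = 4
  d = 2181: d(2181) · φ(2181/2181) = 4 · 1 = 4
Summing: (d * φ)(2181) = 1452 + 1452 + 4 + 4 = 2912.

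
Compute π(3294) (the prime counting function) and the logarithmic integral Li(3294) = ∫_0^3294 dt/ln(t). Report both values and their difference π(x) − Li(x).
π(3294) = 462;  Li(3294) ≈ 479.26;  π(x) − Li(x) ≈ -17.26.

Direct count of primes ≤ 3294 gives π(3294) = 462. Numerical evaluation of the logarithmic integral gives Li(3294) ≈ 479.26. The difference π(x) − Li(x) ≈ -17.26 is typically negative for small/moderate x (Li(x) overestimates), though Littlewood's theorem shows this sign changes infinitely often.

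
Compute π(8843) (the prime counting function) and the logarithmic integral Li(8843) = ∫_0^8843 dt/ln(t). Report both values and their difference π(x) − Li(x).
π(8843) = 1102;  Li(8843) ≈ 1119.69;  π(x) − Li(x) ≈ -17.69.

Direct count of primes ≤ 8843 gives π(8843) = 1102. Numerical evaluation of the logarithmic integral gives Li(8843) ≈ 1119.69. The difference π(x) − Li(x) ≈ -17.69 is typically negative for small/moderate x (Li(x) overestimates), though Littlewood's theorem shows this sign changes infinitely often.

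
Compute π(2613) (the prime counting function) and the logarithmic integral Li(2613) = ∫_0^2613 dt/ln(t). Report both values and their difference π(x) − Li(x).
π(2613) = 379;  Li(2613) ≈ 394.01;  π(x) − Li(x) ≈ -15.01.

Direct count of primes ≤ 2613 gives π(2613) = 379. Numerical evaluation of the logarithmic integral gives Li(2613) ≈ 394.01. The difference π(x) − Li(x) ≈ -15.01 is typically negative for small/moderate x (Li(x) overestimates), though Littlewood's theorem shows this sign changes infinitely often.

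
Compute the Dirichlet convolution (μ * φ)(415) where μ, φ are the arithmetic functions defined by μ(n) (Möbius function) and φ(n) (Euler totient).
(μ * φ)(415) = 243

Divisors of 415: [1, 5, 83, 415]. For each d | 415:
  d = 1: μ(1) · φ(415/1) = 1 · 328 = 328
  d = 5: μ(5) · φ(415/5) = -1 · 82 = -82
  d = 83: μ(83) · φ(415/83) = -1 · 4 = -4
  d = 415: μ(415) · φ(415/415) = 1 · 1 = 1
Summing: (μ * φ)(415) = 328 + -82 + -4 + 1 = 243.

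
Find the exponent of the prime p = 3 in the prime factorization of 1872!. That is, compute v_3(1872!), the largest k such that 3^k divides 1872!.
v_3(1872!) = 933

Legendre's formula: v_p(n!) = Σ_{k ≥ 1} ⌊n / p^k⌋. For p = 3, n = 1872, the terms are:
  ⌊1872/3^1⌋ = ⌊1872/3⌋ = 624
  ⌊1872/3^2⌋ = ⌊1872/9⌋ = 208
  ⌊1872/3^3⌋ = ⌊1872/27⌋ = 69
  ⌊1872/3^4⌋ = ⌊1872/81⌋ = 23
  ⌊1872/3^5⌋ = ⌊1872/243⌋ = 7
  ⌊1872/3^6⌋ = ⌊1872/729⌋ = 2
(the next term ⌊1872/3^7⌋ = 0, terminating the sum). Summing: v_3(1872!) = 624 + 208 + 69 + 23 + 7 + 2 = 933.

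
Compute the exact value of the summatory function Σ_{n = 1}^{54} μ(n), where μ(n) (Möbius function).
Σ_{n ≤ 54} μ(n) = -3

Compute μ(n) for each 1 ≤ n ≤ 54: μ(1) = 1, μ(2) = -1, μ(3) = -1, μ(4) = 0, μ(5) = -1, μ(6) = 1, μ(7) = -1, μ(8) = 0, μ(9) = 0, μ(10) = 1, μ(11) = -1, μ(12) = 0, μ(13) = -1, μ(14) = 1, μ(15) = 1, μ(16) = 0, μ(17) = -1, μ(18) = 0, μ(19) = -1, μ(20) = 0, μ(21) = 1, μ(22) = 1, μ(23) = -1, μ(24) = 0, μ(25) = 0, μ(26) = 1, μ(27) = 0, μ(28) = 0, μ(29) = -1, μ(30) = -1, μ(31) = -1, μ(32) = 0, μ(33) = 1, μ(34) = 1, μ(35) = 1, μ(36) = 0, μ(37) = -1, μ(38) = 1, μ(39) = 1, μ(40) = 0, μ(41) = -1, μ(42) = -1, μ(43) = -1, μ(44) = 0, μ(45) = 0, μ(46) = 1, μ(47) = -1, μ(48) = 0, μ(49) = 0, μ(50) = 0, μ(51) = 1, μ(52) = 0, μ(53) = -1, μ(54) = 0. Summing all 54 values: -3. (Mertens function M(x) = Σ_{n ≤ x} μ(n); on average M(x) should be small (PNT ⟺ M(x) = o(x)).)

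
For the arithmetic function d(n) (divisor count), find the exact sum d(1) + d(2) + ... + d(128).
Σ_{n ≤ 128} d(n) = 645

Compute d(n) for each 1 ≤ n ≤ 128: d(1) = 1, d(2) = 2, d(3) = 2, d(4) = 3, d(5) = 2, d(6) = 4, d(7) = 2, d(8) = 4, d(9) = 3, d(10) = 4, d(11) = 2, d(12) = 6, d(13) = 2, d(14) = 4, d(15) = 4, d(16) = 5, d(17) = 2, d(18) = 6, d(19) = 2, d(20) = 6, d(21) = 4, d(22) = 4, d(23) = 2, d(24) = 8, d(25) = 3, d(26) = 4, d(27) = 4, d(28) = 6, d(29) = 2, d(30) = 8, d(31) = 2, d(32) = 6, d(33) = 4, d(34) = 4, d(35) = 4, d(36) = 9, d(37) = 2, d(38) = 4, d(39) = 4, d(40) = 8, d(41) = 2, d(42) = 8, d(43) = 2, d(44) = 6, d(45) = 6, d(46) = 4, d(47) = 2, d(48) = 10, d(49) = 3, d(50) = 6, d(51) = 4, d(52) = 6, d(53) = 2, d(54) = 8, d(55) = 4, d(56) = 8, d(57) = 4, d(58) = 4, d(59) = 2, d(60) = 12, d(61) = 2, d(62) = 4, d(63) = 6, d(64) = 7, d(65) = 4, d(66) = 8, d(67) = 2, d(68) = 6, d(69) = 4, d(70) = 8, d(71) = 2, d(72) = 12, d(73) = 2, d(74) = 4, d(75) = 6, d(76) = 6, d(77) = 4, d(78) = 8, d(79) = 2, d(80) = 10, d(81) = 5, d(82) = 4, d(83) = 2, d(84) = 12, d(85) = 4, d(86) = 4, d(87) = 4, d(88) = 8, d(89) = 2, d(90) = 12, d(91) = 4, d(92) = 6, d(93) = 4, d(94) = 4, d(95) = 4, d(96) = 12, d(97) = 2, d(98) = 6, d(99) = 6, d(100) = 9, d(101) = 2, d(102) = 8, d(103) = 2, d(104) = 8, d(105) = 8, d(106) = 4, d(107) = 2, d(108) = 12, d(109) = 2, d(110) = 8, d(111) = 4, d(112) = 10, d(113) = 2, d(114) = 8, d(115) = 4, d(116) = 6, d(117) = 6, d(118) = 4, d(119) = 4, d(120) = 16, d(121) = 3, d(122) = 4, d(123) = 4, d(124) = 6, d(125) = 4, d(126) = 12, d(127) = 2, d(128) = 8. Summing all 128 values: 645. (Dirichlet's divisor formula: Σ_{n ≤ x} d(n) = x ln(x) + (2γ − 1) x + O(√x). For x = 128, the asymptotic estimate is ≈ 640.83.)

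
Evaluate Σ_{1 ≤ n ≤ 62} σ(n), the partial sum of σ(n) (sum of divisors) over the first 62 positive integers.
Σ_{n ≤ 62} σ(n) = 3172

Compute σ(n) for each 1 ≤ n ≤ 62: σ(1) = 1, σ(2) = 3, σ(3) = 4, σ(4) = 7, σ(5) = 6, σ(6) = 12, σ(7) = 8, σ(8) = 15, σ(9) = 13, σ(10) = 18, σ(11) = 12, σ(12) = 28, σ(13) = 14, σ(14) = 24, σ(15) = 24, σ(16) = 31, σ(17) = 18, σ(18) = 39, σ(19) = 20, σ(20) = 42, σ(21) = 32, σ(22) = 36, σ(23) = 24, σ(24) = 60, σ(25) = 31, σ(26) = 42, σ(27) = 40, σ(28) = 56, σ(29) = 30, σ(30) = 72, σ(31) = 32, σ(32) = 63, σ(33) = 48, σ(34) = 54, σ(35) = 48, σ(36) = 91, σ(37) = 38, σ(38) = 60, σ(39) = 56, σ(40) = 90, σ(41) = 42, σ(42) = 96, σ(43) = 44, σ(44) = 84, σ(45) = 78, σ(46) = 72, σ(47) = 48, σ(48) = 124, σ(49) = 57, σ(50) = 93, σ(51) = 72, σ(52) = 98, σ(53) = 54, σ(54) = 120, σ(55) = 72, σ(56) = 120, σ(57) = 80, σ(58) = 90, σ(59) = 60, σ(60) = 168, σ(61) = 62, σ(62) = 96. Summing all 62 values: 3172. (Average order: Σ_{n ≤ x} σ(n) ~ (π²/12) x². For x = 62, (π²/12)·62² ≈ 3161.56.)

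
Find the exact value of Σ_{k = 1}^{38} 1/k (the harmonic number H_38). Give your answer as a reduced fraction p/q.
H_38 = 2053580969474233/485721041551200

Direct summation: H_38 = 1 + 1/2 + ... + 1/38. The least common denominator is lcm(1, ..., 38) = 5342931457063200; over this denominator the numerator is 5342931457063200 + 2671465728531600 + 1780977152354400 + 1335732864265800 + 1068586291412640 + 890488576177200 + 763275922437600 + 667866432132900 + 593659050784800 + 534293145706320 + 485721041551200 + 445244288088600 + 410994727466400 + 381637961218800 + 356195430470880 + 333933216066450 + 314290085709600 + 296829525392400 + 281206918792800 + 267146572853160 + 254425307479200 + 242860520775600 + 232301367698400 + 222622144044300 + 213717258282528 + 205497363733200 + 197886350261600 + 190818980609400 + 184239015760800 + 178097715235440 + 172352627647200 + 166966608033225 + 161907013850400 + 157145042854800 + 152655184487520 + 148414762696200 + 144403552893600 + 140603459396400 = 22589390664216563, so H_38 = 22589390664216563/5342931457063200; reducing by gcd(22589390664216563, 5342931457063200) = 11 gives 2053580969474233/485721041551200 ≈ 4.22790. (The PNT-adjacent estimate ln(38) + γ ≈ 4.21480 matches within O(1/n).)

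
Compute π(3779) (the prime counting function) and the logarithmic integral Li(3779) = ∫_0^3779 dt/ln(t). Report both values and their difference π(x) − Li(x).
π(3779) = 526;  Li(3779) ≈ 538.63;  π(x) − Li(x) ≈ -12.63.

Direct count of primes ≤ 3779 gives π(3779) = 526. Numerical evaluation of the logarithmic integral gives Li(3779) ≈ 538.63. The difference π(x) − Li(x) ≈ -12.63 is typically negative for small/moderate x (Li(x) overestimates), though Littlewood's theorem shows this sign changes infinitely often.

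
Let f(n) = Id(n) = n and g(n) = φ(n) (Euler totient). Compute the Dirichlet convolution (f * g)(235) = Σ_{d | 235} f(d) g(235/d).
(Id * φ)(235) = 837

Divisors of 235: [1, 5, 47, 235]. For each d | 235:
  d = 1: Id(1) · φ(235/1) = 1 · 184 = 184
  d = 5: Id(5) · φ(235/5) = 5 · 46 = 230
  d = 47: Id(47) · φ(235/47) = 47 · 4 = 188
  d = 235: Id(235) · φ(235/235) = 235 · 1 = 235
Summing: (Id * φ)(235) = 184 + 230 + 188 + 235 = 837.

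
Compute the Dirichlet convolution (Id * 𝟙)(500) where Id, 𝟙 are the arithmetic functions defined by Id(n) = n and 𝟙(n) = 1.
(Id * 𝟙)(500) = 1092

Divisors of 500: [1, 2, 4, 5, 10, 20, 25, 50, 100, 125, 250, 500]. For each d | 500:
  d = 1: Id(1) · 𝟙(500/1) = 1 · 1 = 1
  d = 2: Id(2) · 𝟙(500/2) = 2 · 1 = 2
  d = 4: Id(4) · 𝟙(500/4) = 4 · 1 = 4
  d = 5: Id(5) · 𝟙(500/5) = 5 · 1 = 5
  d = 10: Id(10) · 𝟙(500/10) = 10 · 1 = 10
  d = 20: Id(20) · 𝟙(500/20) = 20 · 1 = 20
  d = 25: Id(25) · 𝟙(500/25) = 25 · 1 = 25
  d = 50: Id(50) · 𝟙(500/50) = 50 · 1 = 50
  d = 100: Id(100) · 𝟙(500/100) = 100 · 1 = 100
  d = 125: Id(125) · 𝟙(500/125) = 125 · 1 = 125
  d = 250: Id(250) · 𝟙(500/250) = 250 · 1 = 250
  d = 500: Id(500) · 𝟙(500/500) = 500 · 1 = 500
Summing: (Id * 𝟙)(500) = 1 + 2 + 4 + 5 + 10 + 20 + 25 + 50 + 100 + 125 + 250 + 500 = 1092.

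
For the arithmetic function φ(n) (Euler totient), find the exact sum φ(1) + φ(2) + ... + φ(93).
Σ_{n ≤ 93} φ(n) = 2656

Compute φ(n) for each 1 ≤ n ≤ 93: φ(1) = 1, φ(2) = 1, φ(3) = 2, φ(4) = 2, φ(5) = 4, φ(6) = 2, φ(7) = 6, φ(8) = 4, φ(9) = 6, φ(10) = 4, φ(11) = 10, φ(12) = 4, φ(13) = 12, φ(14) = 6, φ(15) = 8, φ(16) = 8, φ(17) = 16, φ(18) = 6, φ(19) = 18, φ(20) = 8, φ(21) = 12, φ(22) = 10, φ(23) = 22, φ(24) = 8, φ(25) = 20, φ(26) = 12, φ(27) = 18, φ(28) = 12, φ(29) = 28, φ(30) = 8, φ(31) = 30, φ(32) = 16, φ(33) = 20, φ(34) = 16, φ(35) = 24, φ(36) = 12, φ(37) = 36, φ(38) = 18, φ(39) = 24, φ(40) = 16, φ(41) = 40, φ(42) = 12, φ(43) = 42, φ(44) = 20, φ(45) = 24, φ(46) = 22, φ(47) = 46, φ(48) = 16, φ(49) = 42, φ(50) = 20, φ(51) = 32, φ(52) = 24, φ(53) = 52, φ(54) = 18, φ(55) = 40, φ(56) = 24, φ(57) = 36, φ(58) = 28, φ(59) = 58, φ(60) = 16, φ(61) = 60, φ(62) = 30, φ(63) = 36, φ(64) = 32, φ(65) = 48, φ(66) = 20, φ(67) = 66, φ(68) = 32, φ(69) = 44, φ(70) = 24, φ(71) = 70, φ(72) = 24, φ(73) = 72, φ(74) = 36, φ(75) = 40, φ(76) = 36, φ(77) = 60, φ(78) = 24, φ(79) = 78, φ(80) = 32, φ(81) = 54, φ(82) = 40, φ(83) = 82, φ(84) = 24, φ(85) = 64, φ(86) = 42, φ(87) = 56, φ(88) = 40, φ(89) = 88, φ(90) = 24, φ(91) = 72, φ(92) = 44, φ(93) = 60. Summing all 93 values: 2656. (Average order: Σ_{n ≤ x} φ(n) ~ (3/π²) x². For x = 93, (3/π²)·93² ≈ 2628.98.)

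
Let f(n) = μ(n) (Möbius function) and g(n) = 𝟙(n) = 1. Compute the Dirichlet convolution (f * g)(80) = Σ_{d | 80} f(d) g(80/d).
(μ * 𝟙)(80) = 0

Divisors of 80: [1, 2, 4, 5, 8, 10, 16, 20, 40, 80]. For each d | 80:
  d = 1: μ(1) · 𝟙(80/1) = 1 · 1 = 1
  d = 2: μ(2) · 𝟙(80/2) = -1 · 1 = -1
  d = 4: μ(4) · 𝟙(80/4) = 0 · 1 = 0
  d = 5: μ(5) · 𝟙(80/5) = -1 · 1 = -1
  d = 8: μ(8) · 𝟙(80/8) = 0 · 1 = 0
  d = 10: μ(10) · 𝟙(80/10) = 1 · 1 = 1
  d = 16: μ(16) · 𝟙(80/16) = 0 · 1 = 0
  d = 20: μ(20) · 𝟙(80/20) = 0 · 1 = 0
  d = 40: μ(40) · 𝟙(80/40) = 0 · 1 = 0
  d = 80: μ(80) · 𝟙(80/80) = 0 · 1 = 0
Summing: (μ * 𝟙)(80) = 1 + -1 + 0 + -1 + 0 + 1 + 0 + 0 + 0 + 0 = 0.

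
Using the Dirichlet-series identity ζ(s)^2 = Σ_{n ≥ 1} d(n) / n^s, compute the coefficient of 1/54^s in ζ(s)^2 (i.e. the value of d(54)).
d(54) = 8

ζ(s)^2 = (Σ 1/m^s)(Σ 1/k^s). The coefficient of 1/n^s in the product is the number of ordered pairs (m, k) with mk = n, which equals d(n). For n = 54, divisors are [1, 2, 3, 6, 9, 18, 27, 54], so d(54) = 8.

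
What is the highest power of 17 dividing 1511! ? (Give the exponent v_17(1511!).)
v_17(1511!) = 93

Legendre's formula: v_p(n!) = Σ_{k ≥ 1} ⌊n / p^k⌋. For p = 17, n = 1511, the terms are:
  ⌊1511/17^1⌋ = ⌊1511/17⌋ = 88
  ⌊1511/17^2⌋ = ⌊1511/289⌋ = 5
(the next term ⌊1511/17^3⌋ = 0, terminating the sum). Summing: v_17(1511!) = 88 + 5 = 93.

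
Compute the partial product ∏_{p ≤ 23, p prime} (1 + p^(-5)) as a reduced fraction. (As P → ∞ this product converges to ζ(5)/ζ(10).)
∏ = 2612085852729079932096672771072/2521568243390149185231442932125

The primes p ≤ 23 are [2, 3, 5, 7, 11, 13, 17, 19, 23]. For each, (1 + 1/p^5) = (p^5 + 1)/p^5. Multiplying these fractions over p ∈ [2, 3, 5, 7, 11, 13, 17, 19, 23] gives 2612085852729079932096672771072/2521568243390149185231442932125. (In the limit P → ∞ this tends to ζ(5)/ζ(10).)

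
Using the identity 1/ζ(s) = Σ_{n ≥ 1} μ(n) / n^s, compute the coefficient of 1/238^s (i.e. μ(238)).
μ(238) = -1

Factor n = 238 = 2 · 7 · 17. μ(n) = 0 if any exponent ≥ 2 (not squarefree); otherwise μ(n) = (−1)^{ω(n)} where ω(n) is the number of distinct prime factors. Applying: μ(238) = -1.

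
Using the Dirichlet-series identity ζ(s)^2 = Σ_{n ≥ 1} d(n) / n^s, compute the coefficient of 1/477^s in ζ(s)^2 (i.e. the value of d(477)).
d(477) = 6

ζ(s)^2 = (Σ 1/m^s)(Σ 1/k^s). The coefficient of 1/n^s in the product is the number of ordered pairs (m, k) with mk = n, which equals d(n). For n = 477, divisors are [1, 3, 9, 53, 159, 477], so d(477) = 6.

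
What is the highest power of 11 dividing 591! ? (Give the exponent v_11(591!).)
v_11(591!) = 57

Legendre's formula: v_p(n!) = Σ_{k ≥ 1} ⌊n / p^k⌋. For p = 11, n = 591, the terms are:
  ⌊591/11^1⌋ = ⌊591/11⌋ = 53
  ⌊591/11^2⌋ = ⌊591/121⌋ = 4
(the next term ⌊591/11^3⌋ = 0, terminating the sum). Summing: v_11(591!) = 53 + 4 = 57.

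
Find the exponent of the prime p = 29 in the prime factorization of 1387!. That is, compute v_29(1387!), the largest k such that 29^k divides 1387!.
v_29(1387!) = 48

Legendre's formula: v_p(n!) = Σ_{k ≥ 1} ⌊n / p^k⌋. For p = 29, n = 1387, the terms are:
  ⌊1387/29^1⌋ = ⌊1387/29⌋ = 47
  ⌊1387/29^2⌋ = ⌊1387/841⌋ = 1
(the next term ⌊1387/29^3⌋ = 0, terminating the sum). Summing: v_29(1387!) = 47 + 1 = 48.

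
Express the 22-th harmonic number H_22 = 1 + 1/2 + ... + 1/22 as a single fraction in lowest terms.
H_22 = 19093197/5173168

Direct summation: H_22 = 1 + 1/2 + ... + 1/22. The least common denominator is lcm(1, ..., 22) = 232792560; over this denominator the numerator is 232792560 + 116396280 + 77597520 + 58198140 + 46558512 + 38798760 + 33256080 + 29099070 + 25865840 + 23279256 + 21162960 + 19399380 + 17907120 + 16628040 + 15519504 + 14549535 + 13693680 + 12932920 + 12252240 + 11639628 + 11085360 + 10581480 = 859193865, so H_22 = 859193865/232792560; reducing by gcd(859193865, 232792560) = 45 gives 19093197/5173168 ≈ 3.69081. (The PNT-adjacent estimate ln(22) + γ ≈ 3.66826 matches within O(1/n).)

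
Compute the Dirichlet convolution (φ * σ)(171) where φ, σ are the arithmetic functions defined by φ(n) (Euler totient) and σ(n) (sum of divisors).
(φ * σ)(171) = 1026

Divisors of 171: [1, 3, 9, 19, 57, 171]. For each d | 171:
  d = 1: φ(1) · σ(171/1) = 1 · 260 = 260
  d = 3: φ(3) · σ(171/3) = 2 · 80 = 160
  d = 9: φ(9) · σ(171/9) = 6 · 20 = 120
  d = 19: φ(19) · σ(171/19) = 18 · 13 = 234
  d = 57: φ(57) · σ(171/57) = 36 · 4 = 144
  d = 171: φ(171) · σ(171/171) = 108 · 1 = 108
Summing: (φ * σ)(171) = 260 + 160 + 120 + 234 + 144 + 108 = 1026.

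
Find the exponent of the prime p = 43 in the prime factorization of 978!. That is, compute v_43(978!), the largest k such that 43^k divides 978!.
v_43(978!) = 22

Legendre's formula: v_p(n!) = Σ_{k ≥ 1} ⌊n / p^k⌋. For p = 43, n = 978, the terms are:
  ⌊978/43^1⌋ = ⌊978/43⌋ = 22
(the next term ⌊978/43^2⌋ = 0, terminating the sum). Summing: v_43(978!) = 22 = 22.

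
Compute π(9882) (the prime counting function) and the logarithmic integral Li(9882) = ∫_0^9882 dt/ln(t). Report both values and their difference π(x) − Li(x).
π(9882) = 1218;  Li(9882) ≈ 1233.32;  π(x) − Li(x) ≈ -15.32.

Direct count of primes ≤ 9882 gives π(9882) = 1218. Numerical evaluation of the logarithmic integral gives Li(9882) ≈ 1233.32. The difference π(x) − Li(x) ≈ -15.32 is typically negative for small/moderate x (Li(x) overestimates), though Littlewood's theorem shows this sign changes infinitely often.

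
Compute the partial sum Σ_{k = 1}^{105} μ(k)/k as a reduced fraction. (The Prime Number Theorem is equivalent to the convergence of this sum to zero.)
Σ μ(k)/k = -8915416487220473705412024884245769093/1142134453758344198700310554223440876010

Values of μ(k) for 1 ≤ k ≤ 105: μ(1) = 1, μ(2) = -1, μ(3) = -1, μ(5) = -1, μ(6) = 1, μ(7) = -1, μ(10) = 1, μ(11) = -1, μ(13) = -1, μ(14) = 1, μ(15) = 1, μ(17) = -1, μ(19) = -1, μ(21) = 1, μ(22) = 1, μ(23) = -1, μ(26) = 1, μ(29) = -1, μ(30) = -1, μ(31) = -1, μ(33) = 1, μ(34) = 1, μ(35) = 1, μ(37) = -1, μ(38) = 1, μ(39) = 1, μ(41) = -1, μ(42) = -1, μ(43) = -1, μ(46) = 1, μ(47) = -1, μ(51) = 1, μ(53) = -1, μ(55) = 1, μ(57) = 1, μ(58) = 1, μ(59) = -1, μ(61) = -1, μ(62) = 1, μ(65) = 1, μ(66) = -1, μ(67) = -1, μ(69) = 1, μ(70) = -1, μ(71) = -1, μ(73) = -1, μ(74) = 1, μ(77) = 1, μ(78) = -1, μ(79) = -1, μ(82) = 1, μ(83) = -1, μ(85) = 1, μ(86) = 1, μ(87) = 1, μ(89) = -1, μ(91) = 1, μ(93) = 1, μ(94) = 1, μ(95) = 1, μ(97) = -1, μ(101) = -1, μ(102) = -1, μ(103) = -1, μ(105) = -1, with μ = 0 on non-squarefree integers. Summing μ(k)/k for k where μ(k) ≠ 0 gives -8915416487220473705412024884245769093/1142134453758344198700310554223440876010 ≈ -0.0078. (PNT ⟺ this sum → 0 as n → ∞.)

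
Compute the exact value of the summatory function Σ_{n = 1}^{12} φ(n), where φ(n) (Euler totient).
Σ_{n ≤ 12} φ(n) = 46

Compute φ(n) for each 1 ≤ n ≤ 12: φ(1) = 1, φ(2) = 1, φ(3) = 2, φ(4) = 2, φ(5) = 4, φ(6) = 2, φ(7) = 6, φ(8) = 4, φ(9) = 6, φ(10) = 4, φ(11) = 10, φ(12) = 4. Summing all 12 values: 46. (Average order: Σ_{n ≤ x} φ(n) ~ (3/π²) x². For x = 12, (3/π²)·12² ≈ 43.77.)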